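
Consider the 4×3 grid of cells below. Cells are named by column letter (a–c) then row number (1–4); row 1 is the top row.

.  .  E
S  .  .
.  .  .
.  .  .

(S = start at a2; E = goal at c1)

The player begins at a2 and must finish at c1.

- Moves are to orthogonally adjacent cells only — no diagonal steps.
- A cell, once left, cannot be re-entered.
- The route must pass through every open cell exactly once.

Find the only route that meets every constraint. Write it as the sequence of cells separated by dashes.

Need to visit all 12 open cells exactly once, starting at a2 and ending at c1.
Cell a1 has only two open neighbours (a2 and b1), so the path must pass straight through it: one of those is the cell it's entered from and the other is where it exits.
Route from a2: up to a1, right to b1, 2× down (reaching b3), left to a3, down to a4, 2× right (reaching c4), 3× up (reaching c1) — 11 moves in all.
Check: all 12 open cells covered.

a2 - a1 - b1 - b2 - b3 - a3 - a4 - b4 - c4 - c3 - c2 - c1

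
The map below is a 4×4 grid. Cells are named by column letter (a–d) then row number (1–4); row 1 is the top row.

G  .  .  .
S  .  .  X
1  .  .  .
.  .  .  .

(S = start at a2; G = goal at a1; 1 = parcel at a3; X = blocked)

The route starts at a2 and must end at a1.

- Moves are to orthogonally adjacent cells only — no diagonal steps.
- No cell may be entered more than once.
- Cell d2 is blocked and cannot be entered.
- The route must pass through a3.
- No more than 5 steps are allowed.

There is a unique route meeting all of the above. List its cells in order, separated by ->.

a2 -> a3 -> b3 -> b2 -> b1 -> a1

The budget equals the shortest possible length, so every move has to be on a shortest route through the required cells.
Route from a2: down 1 to a3, right 1 to b3, up 2 to b1, left 1 to a1 — 5 moves in all.
Check: all required cells visited; 5 ≤ 5 moves.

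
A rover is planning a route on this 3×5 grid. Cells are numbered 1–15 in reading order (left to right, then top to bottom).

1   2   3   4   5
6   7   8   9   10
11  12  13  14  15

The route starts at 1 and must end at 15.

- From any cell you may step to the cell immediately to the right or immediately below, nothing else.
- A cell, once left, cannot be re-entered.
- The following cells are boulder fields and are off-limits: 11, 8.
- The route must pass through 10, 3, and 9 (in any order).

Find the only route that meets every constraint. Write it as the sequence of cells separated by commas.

1, 2, 3, 4, 9, 10, 15

Moves only go right or down, so the column and row indices never decrease.
Route from 1: right 3 to 4, down 1 to 9, right 1 to 10, down 1 to 15 — 6 moves in all.
Check: all required cells visited.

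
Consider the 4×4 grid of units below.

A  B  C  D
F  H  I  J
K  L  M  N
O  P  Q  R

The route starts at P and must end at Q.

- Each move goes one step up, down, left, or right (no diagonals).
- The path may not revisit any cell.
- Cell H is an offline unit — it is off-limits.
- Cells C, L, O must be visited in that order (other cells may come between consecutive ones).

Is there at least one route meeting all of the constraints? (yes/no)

Ignoring the required order, 1 revisit-free route from P to Q passes through all of C, L, and O; the waypoint orders that occur are O → L → C (1) — never C → L → O.

no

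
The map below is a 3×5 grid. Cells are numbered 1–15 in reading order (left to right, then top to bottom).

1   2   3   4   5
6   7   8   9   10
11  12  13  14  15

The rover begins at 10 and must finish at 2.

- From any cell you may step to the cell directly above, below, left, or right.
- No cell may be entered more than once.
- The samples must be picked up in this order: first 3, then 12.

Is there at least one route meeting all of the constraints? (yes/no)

One route that works: 10 → 5 → 4 → 3 → 8 → 13 → 12 → 7 → 2.

yes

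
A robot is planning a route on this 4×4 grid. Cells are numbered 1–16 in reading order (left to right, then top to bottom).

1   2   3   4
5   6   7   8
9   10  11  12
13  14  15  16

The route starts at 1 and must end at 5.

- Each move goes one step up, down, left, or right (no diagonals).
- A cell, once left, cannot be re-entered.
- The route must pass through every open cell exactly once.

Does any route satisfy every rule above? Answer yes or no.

One route that works: 1 → 2 → 6 → 10 → 11 → 7 → 3 → 4 → 8 → 12 → 16 → 15 → 14 → 13 → 9 → 5.

yes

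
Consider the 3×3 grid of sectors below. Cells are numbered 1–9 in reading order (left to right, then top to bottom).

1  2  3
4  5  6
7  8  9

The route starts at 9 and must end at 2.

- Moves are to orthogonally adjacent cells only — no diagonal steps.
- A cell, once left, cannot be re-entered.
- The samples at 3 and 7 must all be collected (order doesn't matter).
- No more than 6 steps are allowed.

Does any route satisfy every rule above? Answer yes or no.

Even ignoring the no-revisit rule, getting from 9 to 2, taking the cheapest ordering 9 → 7 → 3 → 2 needs at least 2 + 4 + 1 = 7 moves (Manhattan distance per leg), which exceeds the 6-move limit.

no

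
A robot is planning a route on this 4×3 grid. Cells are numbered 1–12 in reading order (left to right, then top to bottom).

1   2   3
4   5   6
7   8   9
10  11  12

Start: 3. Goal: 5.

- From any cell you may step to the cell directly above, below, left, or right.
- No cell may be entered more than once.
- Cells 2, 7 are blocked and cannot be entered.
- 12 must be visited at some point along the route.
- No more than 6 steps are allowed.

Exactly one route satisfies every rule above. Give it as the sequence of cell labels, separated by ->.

The budget equals the shortest possible length, so every move has to be on a shortest route through the required cells.
Route from 3: down 3 to 12, left 1 to 11, up 2 to 5 — 6 moves in all.
Check: all required cells visited; 6 ≤ 6 moves.

3 -> 6 -> 9 -> 12 -> 11 -> 8 -> 5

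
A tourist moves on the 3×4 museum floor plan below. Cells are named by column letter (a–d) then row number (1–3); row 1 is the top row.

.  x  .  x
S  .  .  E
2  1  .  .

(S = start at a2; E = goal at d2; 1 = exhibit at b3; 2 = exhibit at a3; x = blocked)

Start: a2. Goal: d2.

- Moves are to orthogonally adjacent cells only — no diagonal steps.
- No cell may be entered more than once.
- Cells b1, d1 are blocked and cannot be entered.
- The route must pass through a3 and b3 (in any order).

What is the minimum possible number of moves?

5

Any route passes through a3 and b3 in some order between a2 and d2. Summing Manhattan distances along each leg and taking the cheapest ordering (a2 → a3 → b3 → d2) gives a lower bound of 1 + 1 + 3 = 5 moves.
A route of 5 moves achieves this: a2 → a3 → b3 → b2 → c2 → d2.
Since 5 matches the lower bound, it is optimal.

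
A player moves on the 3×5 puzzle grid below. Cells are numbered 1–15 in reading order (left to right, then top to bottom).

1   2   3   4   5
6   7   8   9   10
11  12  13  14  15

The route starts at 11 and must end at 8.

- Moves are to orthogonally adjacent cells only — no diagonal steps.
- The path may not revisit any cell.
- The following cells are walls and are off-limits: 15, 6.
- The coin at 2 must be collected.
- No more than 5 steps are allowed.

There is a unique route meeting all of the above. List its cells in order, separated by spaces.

11 12 7 2 3 8

Any route must reach 2 and still end at 8 within 5 moves, so the order of the required stops is forced.
Route from 11: right 1 to 12, up 2 to 2, right 1 to 3, down 1 to 8 — 5 moves in all.
Check: all required cells visited; 5 ≤ 5 moves.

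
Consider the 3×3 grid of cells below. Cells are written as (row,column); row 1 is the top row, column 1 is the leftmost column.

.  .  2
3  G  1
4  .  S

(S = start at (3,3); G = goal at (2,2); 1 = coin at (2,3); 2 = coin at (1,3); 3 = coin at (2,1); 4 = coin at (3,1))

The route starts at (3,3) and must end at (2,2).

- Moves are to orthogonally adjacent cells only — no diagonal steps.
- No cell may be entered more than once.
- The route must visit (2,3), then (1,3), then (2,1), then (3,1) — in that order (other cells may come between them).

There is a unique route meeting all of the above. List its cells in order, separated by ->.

(3,3) -> (2,3) -> (1,3) -> (1,2) -> (1,1) -> (2,1) -> (3,1) -> (3,2) -> (2,2)

The waypoints must appear in the order (2,3), (1,3), (2,1), (3,1), with no cell reused.
Route from (3,3): 2× up (reaching (1,3)), 2× left (reaching (1,1)), 2× down (reaching (3,1)), right to (3,2), up to (2,2) — 8 moves in all.
Check: order respected (1 at step 1, 2 at step 2, 3 at step 5, 4 at step 6).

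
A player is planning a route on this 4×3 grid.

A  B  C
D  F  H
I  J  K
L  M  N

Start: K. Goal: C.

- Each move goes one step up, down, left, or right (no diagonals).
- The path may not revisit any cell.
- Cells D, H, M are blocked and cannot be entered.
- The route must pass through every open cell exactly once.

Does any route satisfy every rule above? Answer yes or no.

no

Cell A has only one open neighbour but is neither the start nor the goal, so a Hamiltonian route would have to both enter and leave it through the same neighbour — impossible without revisiting.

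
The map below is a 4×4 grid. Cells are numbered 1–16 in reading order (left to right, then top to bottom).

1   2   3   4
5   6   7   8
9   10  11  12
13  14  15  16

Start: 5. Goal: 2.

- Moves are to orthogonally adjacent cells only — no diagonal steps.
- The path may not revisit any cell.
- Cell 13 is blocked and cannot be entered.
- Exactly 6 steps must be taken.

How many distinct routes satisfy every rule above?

5

Need simple routes of exactly 6 moves from 5 to 2 (Manhattan distance 2, so 2 moves are spent on a detour and 2 undoing it).
Enumerating: 5 9 10 6 7 3 2 | 5 9 10 11 7 3 2 | 5 9 10 11 7 6 2 | 5 6 10 11 7 3 2 | 5 6 7 8 4 3 2.
That gives 5 routes.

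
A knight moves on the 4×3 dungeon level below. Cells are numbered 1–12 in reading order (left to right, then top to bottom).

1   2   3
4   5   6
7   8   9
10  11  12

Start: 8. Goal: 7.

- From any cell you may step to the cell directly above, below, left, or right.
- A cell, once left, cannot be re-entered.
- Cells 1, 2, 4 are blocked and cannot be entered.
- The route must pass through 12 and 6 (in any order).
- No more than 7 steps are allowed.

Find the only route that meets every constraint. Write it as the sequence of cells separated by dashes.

The 7-move cap with required stops at 12, 6 leaves no slack for detours.
Route from 8: up 1 to 5, right 1 to 6, down 2 to 12, left 2 to 10, up 1 to 7 — 7 moves in all.
Check: all required cells visited; 7 ≤ 7 moves.

8 - 5 - 6 - 9 - 12 - 11 - 10 - 7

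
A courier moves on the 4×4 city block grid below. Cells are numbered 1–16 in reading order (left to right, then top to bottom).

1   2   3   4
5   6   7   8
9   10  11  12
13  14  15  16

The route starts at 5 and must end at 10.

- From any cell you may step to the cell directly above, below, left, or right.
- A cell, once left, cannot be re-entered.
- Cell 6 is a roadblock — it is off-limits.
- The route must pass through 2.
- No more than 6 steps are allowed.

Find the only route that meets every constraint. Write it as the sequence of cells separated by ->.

5 -> 1 -> 2 -> 3 -> 7 -> 11 -> 10

The budget equals the shortest possible length, so every move has to be on a shortest route through the required cells.
Route from 5: up 1 to 1, right 2 to 3, down 2 to 11, left 1 to 10 — 6 moves in all.
Check: all required cells visited; 6 ≤ 6 moves.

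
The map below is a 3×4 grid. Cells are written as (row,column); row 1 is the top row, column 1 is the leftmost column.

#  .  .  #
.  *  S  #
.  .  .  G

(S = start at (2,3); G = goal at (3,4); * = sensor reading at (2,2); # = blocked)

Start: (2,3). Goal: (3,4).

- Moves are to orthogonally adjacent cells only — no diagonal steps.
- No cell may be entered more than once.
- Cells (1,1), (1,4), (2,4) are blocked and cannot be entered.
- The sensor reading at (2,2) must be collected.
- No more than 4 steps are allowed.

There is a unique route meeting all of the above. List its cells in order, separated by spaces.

The 4-move cap with required stops at (2,2) leaves no slack for detours.
Route from (2,3): left to (2,2), down to (3,2), 2× right (reaching (3,4)) — 4 moves in all.
Check: all required cells visited; 4 ≤ 4 moves.

(2,3) (2,2) (3,2) (3,3) (3,4)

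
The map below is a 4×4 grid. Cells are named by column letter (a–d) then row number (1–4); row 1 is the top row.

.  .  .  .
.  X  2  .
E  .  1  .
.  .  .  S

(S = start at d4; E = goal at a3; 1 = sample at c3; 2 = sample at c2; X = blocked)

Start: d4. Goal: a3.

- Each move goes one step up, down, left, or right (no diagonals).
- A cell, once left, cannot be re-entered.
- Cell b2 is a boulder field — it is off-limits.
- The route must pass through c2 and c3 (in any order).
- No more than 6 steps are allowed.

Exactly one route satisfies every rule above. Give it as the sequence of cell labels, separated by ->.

d4 -> d3 -> d2 -> c2 -> c3 -> b3 -> a3

Any route must reach c2 and c3 and still end at a3 within 6 moves, so the order of the required stops is forced.
Route from d4: 2× up (reaching d2), left to c2, down to c3, 2× left (reaching a3) — 6 moves in all.
Check: all required cells visited; 6 ≤ 6 moves.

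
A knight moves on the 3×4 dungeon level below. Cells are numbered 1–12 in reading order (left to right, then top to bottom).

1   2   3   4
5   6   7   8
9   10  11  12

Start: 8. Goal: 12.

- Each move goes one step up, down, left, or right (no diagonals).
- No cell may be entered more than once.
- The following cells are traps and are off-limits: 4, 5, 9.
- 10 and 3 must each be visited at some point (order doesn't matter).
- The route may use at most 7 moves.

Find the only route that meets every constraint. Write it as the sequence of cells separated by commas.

8, 7, 3, 2, 6, 10, 11, 12

The 7-move cap with required stops at 10, 3 leaves no slack for detours.
Route from 8: left 1 to 7, up 1 to 3, left 1 to 2, down 2 to 10, right 2 to 12 — 7 moves in all.
Check: all required cells visited; 7 ≤ 7 moves.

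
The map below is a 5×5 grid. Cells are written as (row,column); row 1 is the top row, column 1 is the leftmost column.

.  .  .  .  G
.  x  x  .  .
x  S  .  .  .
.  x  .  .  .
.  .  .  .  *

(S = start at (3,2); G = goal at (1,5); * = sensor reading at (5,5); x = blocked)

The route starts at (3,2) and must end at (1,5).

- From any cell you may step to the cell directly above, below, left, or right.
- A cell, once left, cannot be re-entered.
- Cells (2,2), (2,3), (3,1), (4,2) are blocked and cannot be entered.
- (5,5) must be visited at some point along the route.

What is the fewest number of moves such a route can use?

Any route passes through (5,5) somewhere between (3,2) and (1,5). Summing Manhattan distances along the two legs ((3,2) → (5,5) → (1,5)) gives a lower bound of 5 + 4 = 9 moves.
A route of 9 moves achieves this: (3,2) → (3,3) → (4,3) → (5,3) → (5,4) → (5,5) → (4,5) → (3,5) → (2,5) → (1,5).
Since 9 matches the lower bound, it is optimal.

9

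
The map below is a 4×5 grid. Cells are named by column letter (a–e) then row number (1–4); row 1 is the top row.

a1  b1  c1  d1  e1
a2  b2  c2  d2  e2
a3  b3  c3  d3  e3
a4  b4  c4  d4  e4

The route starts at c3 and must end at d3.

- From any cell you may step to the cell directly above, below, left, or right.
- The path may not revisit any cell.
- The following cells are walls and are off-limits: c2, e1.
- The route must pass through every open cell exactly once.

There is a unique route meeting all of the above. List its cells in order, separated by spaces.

Need to visit all 18 open cells exactly once, starting at c3 and ending at d3.
Cell a1 has only two open neighbours (a2 and b1), so the path must pass straight through it: one of those is the cell it's entered from and the other is where it exits.
Route from c3: down to c4, 2× left (reaching a4), up to a3, right to b3, up to b2, left to a2, up to a1, 3× right (reaching d1), down to d2, right to e2, 2× down (reaching e4), left to d4, up to d3 — 17 moves in all.
Check: all 18 open cells covered.

c3 c4 b4 a4 a3 b3 b2 a2 a1 b1 c1 d1 d2 e2 e3 e4 d4 d3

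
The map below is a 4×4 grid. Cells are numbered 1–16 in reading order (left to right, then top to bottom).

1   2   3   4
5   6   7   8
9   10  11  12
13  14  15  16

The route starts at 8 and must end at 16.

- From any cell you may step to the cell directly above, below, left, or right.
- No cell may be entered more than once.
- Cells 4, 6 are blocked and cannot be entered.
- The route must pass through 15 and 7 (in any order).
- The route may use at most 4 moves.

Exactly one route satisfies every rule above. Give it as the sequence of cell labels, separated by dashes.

8 - 7 - 11 - 15 - 16

The 4-move cap with required stops at 15, 7 leaves no slack for detours.
Route from 8: left to 7, 2× down (reaching 15), right to 16 — 4 moves in all.
Check: all required cells visited; 4 ≤ 4 moves.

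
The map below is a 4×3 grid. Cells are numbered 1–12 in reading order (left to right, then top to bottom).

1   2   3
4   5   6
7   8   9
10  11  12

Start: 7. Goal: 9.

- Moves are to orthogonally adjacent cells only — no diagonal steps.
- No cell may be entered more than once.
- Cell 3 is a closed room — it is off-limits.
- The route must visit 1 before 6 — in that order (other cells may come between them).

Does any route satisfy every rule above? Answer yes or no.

yes

One route that works: 7 → 4 → 1 → 2 → 5 → 6 → 9.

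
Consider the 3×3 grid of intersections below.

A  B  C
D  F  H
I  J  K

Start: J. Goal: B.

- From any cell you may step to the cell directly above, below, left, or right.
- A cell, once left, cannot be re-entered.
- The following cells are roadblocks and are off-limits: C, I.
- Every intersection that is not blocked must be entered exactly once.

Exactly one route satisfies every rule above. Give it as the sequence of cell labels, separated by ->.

J -> K -> H -> F -> D -> A -> B

Need to visit all 7 open cells exactly once, starting at J and ending at B.
Cell D has only two open neighbours (A and F), so the path must pass straight through it: one of those is the cell it's entered from and the other is where it exits.
Route from J: right to K, up to H, 2× left (reaching D), up to A, right to B — 6 moves in all.
Check: all 7 open cells covered.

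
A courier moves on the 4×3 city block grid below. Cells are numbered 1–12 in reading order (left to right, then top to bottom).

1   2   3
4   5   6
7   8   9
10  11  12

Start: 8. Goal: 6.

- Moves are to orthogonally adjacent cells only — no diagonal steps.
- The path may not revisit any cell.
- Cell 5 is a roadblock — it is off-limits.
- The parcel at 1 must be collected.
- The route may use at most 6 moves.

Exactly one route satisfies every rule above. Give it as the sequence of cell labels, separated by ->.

The 6-move cap with required stops at 1 leaves no slack for detours.
Route from 8: left to 7, 2× up (reaching 1), 2× right (reaching 3), down to 6 — 6 moves in all.
Check: all required cells visited; 6 ≤ 6 moves.

8 -> 7 -> 4 -> 1 -> 2 -> 3 -> 6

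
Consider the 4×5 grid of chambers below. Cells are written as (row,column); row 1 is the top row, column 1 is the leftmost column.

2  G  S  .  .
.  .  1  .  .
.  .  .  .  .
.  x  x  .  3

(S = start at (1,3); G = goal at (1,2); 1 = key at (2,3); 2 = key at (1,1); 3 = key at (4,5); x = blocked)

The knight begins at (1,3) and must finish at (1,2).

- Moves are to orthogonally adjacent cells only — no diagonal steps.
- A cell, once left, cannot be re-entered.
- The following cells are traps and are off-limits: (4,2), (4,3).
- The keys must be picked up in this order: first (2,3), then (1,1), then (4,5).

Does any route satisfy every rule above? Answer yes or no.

Ignoring the required order, 12 revisit-free routes from (1,3) to (1,2) pass through all of (2,3), (1,1), and (4,5); the waypoint orders that occur are (4,5) → (2,3) → (1,1) (8); (2,3) → (4,5) → (1,1) (4) — never (2,3) → (1,1) → (4,5).

no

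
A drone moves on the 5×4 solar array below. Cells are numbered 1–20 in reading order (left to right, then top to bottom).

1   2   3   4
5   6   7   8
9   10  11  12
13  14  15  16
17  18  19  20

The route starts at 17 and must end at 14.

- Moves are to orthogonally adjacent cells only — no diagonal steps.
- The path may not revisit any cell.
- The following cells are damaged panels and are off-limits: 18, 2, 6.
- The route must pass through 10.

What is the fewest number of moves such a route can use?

4

Any route passes through 10 somewhere between 17 and 14. Summing Manhattan distances along the two legs (17 → 10 → 14) gives a lower bound of 3 + 1 = 4 moves.
A route of 4 moves achieves this: 17 → 13 → 9 → 10 → 14.
Since 4 matches the lower bound, it is optimal.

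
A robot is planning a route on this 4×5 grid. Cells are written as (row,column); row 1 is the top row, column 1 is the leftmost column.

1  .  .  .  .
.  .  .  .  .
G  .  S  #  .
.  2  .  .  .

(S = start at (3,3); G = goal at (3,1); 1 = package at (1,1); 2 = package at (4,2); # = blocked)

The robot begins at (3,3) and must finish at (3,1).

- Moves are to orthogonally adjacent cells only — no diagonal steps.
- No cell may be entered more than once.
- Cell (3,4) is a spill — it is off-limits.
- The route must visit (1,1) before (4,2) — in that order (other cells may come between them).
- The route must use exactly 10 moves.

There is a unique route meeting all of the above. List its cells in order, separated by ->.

(3,3) -> (2,3) -> (1,3) -> (1,2) -> (1,1) -> (2,1) -> (2,2) -> (3,2) -> (4,2) -> (4,1) -> (3,1)

The waypoints must appear in the order (1,1), (4,2), with no cell reused.
Route from (3,3): 2× up (reaching (1,3)), 2× left (reaching (1,1)), down to (2,1), right to (2,2), 2× down (reaching (4,2)), left to (4,1), up to (3,1) — 10 moves in all.
Check: order respected (1 at step 4, 2 at step 8); 10 moves as required.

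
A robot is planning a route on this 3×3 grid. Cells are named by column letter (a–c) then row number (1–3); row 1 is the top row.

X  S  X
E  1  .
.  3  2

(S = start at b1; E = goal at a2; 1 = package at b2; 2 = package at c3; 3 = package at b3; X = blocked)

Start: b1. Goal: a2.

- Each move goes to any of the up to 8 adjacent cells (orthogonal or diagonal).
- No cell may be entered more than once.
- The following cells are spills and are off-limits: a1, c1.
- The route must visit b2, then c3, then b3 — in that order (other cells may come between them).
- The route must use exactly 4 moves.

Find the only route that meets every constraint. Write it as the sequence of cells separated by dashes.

b1 - b2 - c3 - b3 - a2

The waypoints must appear in the order b2, c3, b3, with no cell reused.
Route from b1: down to b2, down-right to c3, left to b3, up-left to a2 — 4 moves in all.
Check: order respected (1 at step 1, 2 at step 2, 3 at step 3); 4 moves as required.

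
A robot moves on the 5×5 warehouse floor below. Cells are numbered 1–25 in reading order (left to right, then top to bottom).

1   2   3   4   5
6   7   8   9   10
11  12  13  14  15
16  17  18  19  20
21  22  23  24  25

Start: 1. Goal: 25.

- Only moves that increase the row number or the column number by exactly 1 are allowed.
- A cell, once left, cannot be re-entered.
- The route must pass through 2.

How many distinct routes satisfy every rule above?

A right/down-only route from 1 to 25 makes exactly 4 down-moves and 4 right-moves in some order.
With no other constraints that would be C(8,4) = 70 routes.
Split at 2 and multiply the segment counts: 1→2: 1; 2→25: 35; product = 35.
That gives 35 routes.

35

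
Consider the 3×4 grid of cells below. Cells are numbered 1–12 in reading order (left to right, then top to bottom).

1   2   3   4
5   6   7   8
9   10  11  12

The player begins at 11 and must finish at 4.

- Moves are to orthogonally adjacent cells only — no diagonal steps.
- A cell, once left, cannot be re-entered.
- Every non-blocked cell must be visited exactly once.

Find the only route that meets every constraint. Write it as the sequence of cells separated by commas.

11, 12, 8, 7, 6, 10, 9, 5, 1, 2, 3, 4

Need to visit all 12 open cells exactly once, starting at 11 and ending at 4.
Cell 9 has only two open neighbours (5 and 10), so the path must pass straight through it: one of those is the cell it's entered from and the other is where it exits.
Route from 11: right to 12, up to 8, 2× left (reaching 6), down to 10, left to 9, 2× up (reaching 1), 3× right (reaching 4) — 11 moves in all.
Check: all 12 open cells covered.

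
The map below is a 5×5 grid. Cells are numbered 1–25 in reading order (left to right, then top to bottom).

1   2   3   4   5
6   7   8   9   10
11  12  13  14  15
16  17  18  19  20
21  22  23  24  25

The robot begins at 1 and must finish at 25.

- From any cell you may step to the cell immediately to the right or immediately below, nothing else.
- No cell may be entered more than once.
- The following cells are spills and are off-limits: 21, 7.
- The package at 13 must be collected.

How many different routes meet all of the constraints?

A right/down-only route from 1 to 25 makes exactly 4 down-moves and 4 right-moves in some order.
With no other constraints that would be C(8,4) = 70 routes.
Split at 13 and multiply the segment counts (each segment already excludes blocked cells): 1→13: 2; 13→25: 6; product = 12.
That gives 12 routes.

12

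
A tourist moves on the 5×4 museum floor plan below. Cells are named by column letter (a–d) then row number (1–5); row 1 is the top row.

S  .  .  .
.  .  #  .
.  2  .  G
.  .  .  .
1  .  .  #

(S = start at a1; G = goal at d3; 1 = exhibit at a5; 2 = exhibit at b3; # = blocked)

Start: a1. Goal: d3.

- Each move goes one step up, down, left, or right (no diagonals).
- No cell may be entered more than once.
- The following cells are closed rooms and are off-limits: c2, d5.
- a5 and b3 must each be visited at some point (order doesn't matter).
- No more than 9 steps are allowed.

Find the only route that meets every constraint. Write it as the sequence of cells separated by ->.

The budget equals the shortest possible length, so every move has to be on a shortest route through the required cells.
Route from a1: 4× down (reaching a5), right to b5, 2× up (reaching b3), 2× right (reaching d3) — 9 moves in all.
Check: all required cells visited; 9 ≤ 9 moves.

a1 -> a2 -> a3 -> a4 -> a5 -> b5 -> b4 -> b3 -> c3 -> d3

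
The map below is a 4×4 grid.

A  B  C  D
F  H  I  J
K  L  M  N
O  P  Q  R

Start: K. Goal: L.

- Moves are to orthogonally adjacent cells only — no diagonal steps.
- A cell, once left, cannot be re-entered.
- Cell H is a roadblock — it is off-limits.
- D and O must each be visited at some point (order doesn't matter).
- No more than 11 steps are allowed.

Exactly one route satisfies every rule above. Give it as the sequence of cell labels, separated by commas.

The 11-move cap with required stops at D, O leaves no slack for detours.
Route from K: down 1 to O, right 3 to R, up 3 to D, left 1 to C, down 2 to M, left 1 to L — 11 moves in all.
Check: all required cells visited; 11 ≤ 11 moves.

K, O, P, Q, R, N, J, D, C, I, M, L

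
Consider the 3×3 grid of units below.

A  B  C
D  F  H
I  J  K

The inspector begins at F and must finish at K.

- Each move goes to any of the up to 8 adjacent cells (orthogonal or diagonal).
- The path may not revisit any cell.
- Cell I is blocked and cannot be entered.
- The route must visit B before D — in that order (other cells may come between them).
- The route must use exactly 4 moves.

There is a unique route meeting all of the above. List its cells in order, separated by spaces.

The waypoints must appear in the order B, D, with no cell reused.
Route from F: up to B, down-left to D, down-right to J, right to K — 4 moves in all.
Check: order respected (B at step 1, D at step 2); 4 moves as required.

F B D J K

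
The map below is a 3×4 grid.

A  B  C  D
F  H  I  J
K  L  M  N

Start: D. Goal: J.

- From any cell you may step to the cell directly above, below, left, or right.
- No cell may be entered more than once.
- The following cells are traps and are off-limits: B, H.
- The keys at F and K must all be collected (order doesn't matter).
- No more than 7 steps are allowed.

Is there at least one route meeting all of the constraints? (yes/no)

Even ignoring the no-revisit rule, getting from D to J, taking the cheapest ordering D → K → F → J needs at least 5 + 1 + 5 = 11 moves (fewest moves per leg, detouring around blocked cells), which exceeds the 7-move limit.

no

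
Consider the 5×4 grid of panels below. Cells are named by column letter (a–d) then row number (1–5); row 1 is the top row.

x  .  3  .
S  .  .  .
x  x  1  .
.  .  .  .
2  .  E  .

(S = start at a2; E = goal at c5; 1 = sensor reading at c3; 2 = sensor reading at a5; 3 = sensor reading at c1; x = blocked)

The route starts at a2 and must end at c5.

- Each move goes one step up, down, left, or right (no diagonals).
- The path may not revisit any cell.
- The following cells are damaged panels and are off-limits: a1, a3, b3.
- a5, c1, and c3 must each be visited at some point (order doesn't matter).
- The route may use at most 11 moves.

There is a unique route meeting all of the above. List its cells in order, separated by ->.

Any route must reach a5, c1, and c3 and still end at c5 within 11 moves, so the order of the required stops is forced.
Route from a2: right to b2, up to b1, right to c1, 3× down (reaching c4), 2× left (reaching a4), down to a5, 2× right (reaching c5) — 11 moves in all.
Check: all required cells visited; 11 ≤ 11 moves.

a2 -> b2 -> b1 -> c1 -> c2 -> c3 -> c4 -> b4 -> a4 -> a5 -> b5 -> c5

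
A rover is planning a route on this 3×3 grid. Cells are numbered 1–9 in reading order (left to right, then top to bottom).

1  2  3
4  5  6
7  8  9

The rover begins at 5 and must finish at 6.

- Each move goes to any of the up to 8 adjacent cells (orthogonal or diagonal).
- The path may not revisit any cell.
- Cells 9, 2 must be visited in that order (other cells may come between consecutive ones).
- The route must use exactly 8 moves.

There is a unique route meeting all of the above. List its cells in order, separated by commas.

5, 9, 8, 7, 4, 1, 2, 3, 6

The waypoints must appear in the order 9, 2, with no cell reused.
Route from 5: down-right 1 to 9, left 2 to 7, up 2 to 1, right 2 to 3, down 1 to 6 — 8 moves in all.
Check: order respected (9 at step 1, 2 at step 6); 8 moves as required.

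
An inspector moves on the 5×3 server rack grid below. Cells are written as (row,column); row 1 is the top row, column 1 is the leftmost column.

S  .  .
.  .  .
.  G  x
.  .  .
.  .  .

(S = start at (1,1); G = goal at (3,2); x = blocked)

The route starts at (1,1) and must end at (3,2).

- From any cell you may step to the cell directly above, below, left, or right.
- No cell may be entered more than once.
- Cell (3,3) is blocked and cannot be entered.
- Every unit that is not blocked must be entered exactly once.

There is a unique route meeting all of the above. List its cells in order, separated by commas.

(1,1), (1,2), (1,3), (2,3), (2,2), (2,1), (3,1), (4,1), (5,1), (5,2), (5,3), (4,3), (4,2), (3,2)

Need to visit all 14 open cells exactly once, starting at (1,1) and ending at (3,2).
Route from (1,1): right 2 to (1,3), down 1 to (2,3), left 2 to (2,1), down 3 to (5,1), right 2 to (5,3), up 1 to (4,3), left 1 to (4,2), up 1 to (3,2) — 13 moves in all.
Check: all 14 open cells covered.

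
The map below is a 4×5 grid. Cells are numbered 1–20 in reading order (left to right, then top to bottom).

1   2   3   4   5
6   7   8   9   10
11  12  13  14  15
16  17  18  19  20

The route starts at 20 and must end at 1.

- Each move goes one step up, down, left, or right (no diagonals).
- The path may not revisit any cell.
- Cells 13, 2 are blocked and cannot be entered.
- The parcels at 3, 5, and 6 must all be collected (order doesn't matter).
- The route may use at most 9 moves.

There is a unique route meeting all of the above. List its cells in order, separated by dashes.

The 9-move cap with required stops at 3, 5, 6 leaves no slack for detours.
Route from 20: 3× up (reaching 5), 2× left (reaching 3), down to 8, 2× left (reaching 6), up to 1 — 9 moves in all.
Check: all required cells visited; 9 ≤ 9 moves.

20 - 15 - 10 - 5 - 4 - 3 - 8 - 7 - 6 - 1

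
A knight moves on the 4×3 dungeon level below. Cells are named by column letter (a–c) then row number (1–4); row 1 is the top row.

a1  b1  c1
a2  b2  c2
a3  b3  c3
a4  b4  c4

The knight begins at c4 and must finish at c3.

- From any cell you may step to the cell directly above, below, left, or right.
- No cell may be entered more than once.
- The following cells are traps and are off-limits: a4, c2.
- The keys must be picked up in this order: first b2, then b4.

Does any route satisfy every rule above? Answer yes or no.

no

Even ignoring the required order, no revisit-free route from c4 to c3 manages to pass through all of b2 and b4: branching out from c4, every path either misses one of them or, having collected them, can no longer reach c3 without re-entering a cell.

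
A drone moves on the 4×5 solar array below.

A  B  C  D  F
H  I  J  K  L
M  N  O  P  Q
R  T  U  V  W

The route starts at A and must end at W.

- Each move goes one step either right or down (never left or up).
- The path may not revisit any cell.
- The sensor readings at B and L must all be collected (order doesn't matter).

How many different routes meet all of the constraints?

A right/down-only route from A to W makes exactly 3 down-moves and 4 right-moves in some order.
With no other constraints that would be C(7,3) = 35 routes.
A monotone route can only reach the required cells in the order B, L, so split there and multiply the segment counts: A→B: 1; B→L: 4; L→W: 1; product = 4.
That gives 4 routes.

4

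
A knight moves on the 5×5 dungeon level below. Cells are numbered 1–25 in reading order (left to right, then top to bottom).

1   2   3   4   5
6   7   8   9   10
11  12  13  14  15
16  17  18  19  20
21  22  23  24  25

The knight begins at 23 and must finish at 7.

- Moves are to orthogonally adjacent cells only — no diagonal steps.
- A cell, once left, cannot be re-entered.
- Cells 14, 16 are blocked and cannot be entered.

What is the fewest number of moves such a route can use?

The Manhattan distance from 23 to 7 is |5−2| + |3−2| = 4, so at least 4 moves are needed.
A route of 4 moves achieves this: 23 → 18 → 13 → 8 → 7.
Since 4 matches the lower bound, it is optimal.

4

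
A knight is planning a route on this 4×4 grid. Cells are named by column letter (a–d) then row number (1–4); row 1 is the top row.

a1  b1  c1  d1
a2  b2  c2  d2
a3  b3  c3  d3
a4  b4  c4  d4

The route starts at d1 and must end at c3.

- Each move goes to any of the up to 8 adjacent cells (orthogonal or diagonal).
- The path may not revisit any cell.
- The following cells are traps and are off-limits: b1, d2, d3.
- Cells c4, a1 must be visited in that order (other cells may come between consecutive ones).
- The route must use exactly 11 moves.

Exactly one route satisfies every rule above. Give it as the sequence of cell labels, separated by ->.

The waypoints must appear in the order c4, a1, with no cell reused.
Route from d1: left 1 to c1, down 1 to c2, down-left 1 to b3, down-right 1 to c4, left 2 to a4, up 3 to a1, down-right 2 to c3 — 11 moves in all.
Check: order respected (c4 at step 4, a1 at step 9); 11 moves as required.

d1 -> c1 -> c2 -> b3 -> c4 -> b4 -> a4 -> a3 -> a2 -> a1 -> b2 -> c3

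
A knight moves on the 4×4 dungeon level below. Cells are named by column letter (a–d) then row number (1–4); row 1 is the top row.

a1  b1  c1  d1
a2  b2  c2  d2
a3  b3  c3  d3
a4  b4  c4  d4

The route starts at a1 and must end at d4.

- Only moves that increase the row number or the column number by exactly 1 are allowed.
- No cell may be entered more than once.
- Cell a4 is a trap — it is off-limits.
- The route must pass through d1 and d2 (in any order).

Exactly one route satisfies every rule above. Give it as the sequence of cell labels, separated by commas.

Moves only go right or down, so the column and row indices never decrease.
Route from a1: 3× right (reaching d1), 3× down (reaching d4) — 6 moves in all.
Check: all required cells visited.

a1, b1, c1, d1, d2, d3, d4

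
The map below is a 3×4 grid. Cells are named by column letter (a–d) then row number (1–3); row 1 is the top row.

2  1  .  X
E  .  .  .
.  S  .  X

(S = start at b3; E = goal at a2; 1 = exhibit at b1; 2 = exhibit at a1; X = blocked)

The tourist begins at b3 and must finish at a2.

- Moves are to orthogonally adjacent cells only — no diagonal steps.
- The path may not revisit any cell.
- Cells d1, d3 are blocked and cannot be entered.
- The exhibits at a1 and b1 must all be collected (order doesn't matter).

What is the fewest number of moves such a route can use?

Any route passes through a1 and b1 in some order between b3 and a2. Summing Manhattan distances along each leg and taking the cheapest ordering (b3 → b1 → a1 → a2) gives a lower bound of 2 + 1 + 1 = 4 moves.
A route of 4 moves achieves this: b3 → b2 → b1 → a1 → a2.
Since 4 matches the lower bound, it is optimal.

4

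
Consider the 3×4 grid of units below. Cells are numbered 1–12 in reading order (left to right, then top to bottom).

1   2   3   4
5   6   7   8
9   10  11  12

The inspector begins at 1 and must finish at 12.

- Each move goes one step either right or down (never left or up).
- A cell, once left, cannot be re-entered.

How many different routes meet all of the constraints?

10

A right/down-only route from 1 to 12 makes exactly 2 down-moves and 3 right-moves in some order.
With no other constraints that would be C(5,2) = 10 routes.
That gives 10 routes.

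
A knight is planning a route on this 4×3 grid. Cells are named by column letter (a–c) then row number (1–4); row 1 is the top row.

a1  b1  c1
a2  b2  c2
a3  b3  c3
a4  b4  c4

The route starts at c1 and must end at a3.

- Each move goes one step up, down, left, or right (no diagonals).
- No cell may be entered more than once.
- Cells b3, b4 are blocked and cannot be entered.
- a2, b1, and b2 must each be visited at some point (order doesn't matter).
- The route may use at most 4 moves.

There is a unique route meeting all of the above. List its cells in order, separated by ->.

Any route must reach a2, b1, and b2 and still end at a3 within 4 moves, so the order of the required stops is forced.
Route from c1: left to b1, down to b2, left to a2, down to a3 — 4 moves in all.
Check: all required cells visited; 4 ≤ 4 moves.

c1 -> b1 -> b2 -> a2 -> a3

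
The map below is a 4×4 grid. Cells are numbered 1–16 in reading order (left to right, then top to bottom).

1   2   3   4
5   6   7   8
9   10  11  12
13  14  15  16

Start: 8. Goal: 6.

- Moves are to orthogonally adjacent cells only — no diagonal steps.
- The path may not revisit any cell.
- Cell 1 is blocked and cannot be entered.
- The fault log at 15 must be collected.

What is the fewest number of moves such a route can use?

Any route passes through 15 somewhere between 8 and 6. Summing Manhattan distances along the two legs (8 → 15 → 6) gives a lower bound of 3 + 3 = 6 moves.
A route of 6 moves achieves this: 8 → 12 → 16 → 15 → 11 → 7 → 6.
Since 6 matches the lower bound, it is optimal.

6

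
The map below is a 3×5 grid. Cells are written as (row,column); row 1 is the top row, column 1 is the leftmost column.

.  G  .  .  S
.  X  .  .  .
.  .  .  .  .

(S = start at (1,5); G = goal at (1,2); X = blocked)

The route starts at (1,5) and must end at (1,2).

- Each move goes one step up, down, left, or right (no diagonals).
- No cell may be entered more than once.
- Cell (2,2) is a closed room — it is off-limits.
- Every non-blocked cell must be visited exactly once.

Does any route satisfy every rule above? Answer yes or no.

yes

One route that works: (1,5) → (2,5) → (3,5) → (3,4) → (2,4) → (1,4) → (1,3) → (2,3) → (3,3) → (3,2) → (3,1) → (2,1) → (1,1) → (1,2).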